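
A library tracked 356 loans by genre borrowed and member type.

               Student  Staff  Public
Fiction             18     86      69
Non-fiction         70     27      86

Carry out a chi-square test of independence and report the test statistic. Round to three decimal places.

Row totals: 173, 183. Column totals: 88, 113, 155. Grand total N = 356.
Expected counts (row total × column total / N):
  Fiction, Student: 173×88/356 = 42.764045
  Fiction, Staff: 173×113/356 = 54.912921
  Fiction, Public: 173×155/356 = 75.323034
  Non-fiction, Student: 183×88/356 = 45.235955
  Non-fiction, Staff: 183×113/356 = 58.087079
  Non-fiction, Public: 183×155/356 = 79.676966
Contributions (O − E)²/E:
  (18 − 42.764045)²/42.764045 = 14.3405
  (86 − 54.912921)²/54.912921 = 17.5989
  (69 − 75.323034)²/75.323034 = 0.5308
  (70 − 45.235955)²/45.235955 = 13.5569
  (27 − 58.087079)²/58.087079 = 16.6372
  (86 − 79.676966)²/79.676966 = 0.5018
χ² = 14.3405 + 17.5989 + 0.5308 + 13.5569 + 16.6372 + 0.5018 = 63.166

63.166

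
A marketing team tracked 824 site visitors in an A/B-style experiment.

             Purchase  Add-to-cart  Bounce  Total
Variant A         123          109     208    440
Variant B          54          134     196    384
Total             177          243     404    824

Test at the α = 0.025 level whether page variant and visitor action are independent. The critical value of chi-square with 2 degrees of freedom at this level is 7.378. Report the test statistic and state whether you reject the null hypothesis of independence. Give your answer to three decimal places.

Grand total N = 824.
Expected counts (row total × column total / N):
  Variant A, Purchase: 440×177/824 = 94.5146
  Variant A, Add-to-cart: 440×243/824 = 129.7573
  Variant A, Bounce: 440×404/824 = 215.7282
  Variant B, Purchase: 384×177/824 = 82.4854
  Variant B, Add-to-cart: 384×243/824 = 113.2427
  Variant B, Bounce: 384×404/824 = 188.2718
Contributions (O − E)²/E:
  (123 − 94.5146)²/94.5146 = 8.5851
  (109 − 129.7573)²/129.7573 = 3.3205
  (208 − 215.7282)²/215.7282 = 0.2769
  (54 − 82.4854)²/82.4854 = 9.8371
  (134 − 113.2427)²/113.2427 = 3.8048
  (196 − 188.2718)²/188.2718 = 0.3172
χ² = 8.5851 + 3.3205 + 0.2769 + 9.8371 + 3.8048 + 0.3172 = 26.142
df = (2−1)(3−1) = 2. Since 26.142 > 7.378, reject the null hypothesis of independence at α = 0.025.

26.142; reject H₀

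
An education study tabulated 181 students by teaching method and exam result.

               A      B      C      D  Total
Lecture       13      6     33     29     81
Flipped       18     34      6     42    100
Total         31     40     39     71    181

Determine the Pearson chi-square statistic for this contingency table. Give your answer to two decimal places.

Grand total N = 181.
Expected counts (row total × column total / N):
  Lecture, A: 81×31/181 = 13.8729
  Lecture, B: 81×40/181 = 17.9006
  Lecture, C: 81×39/181 = 17.4530
  Lecture, D: 81×71/181 = 31.7735
  Flipped, A: 100×31/181 = 17.1271
  Flipped, B: 100×40/181 = 22.0994
  Flipped, C: 100×39/181 = 21.5470
  Flipped, D: 100×71/181 = 39.2265
Contributions (O − E)²/E:
  (13 − 13.8729)²/13.8729 = 0.0549
  (6 − 17.9006)²/17.9006 = 7.9117
  (33 − 17.4530)²/17.4530 = 13.8491
  (29 − 31.7735)²/31.7735 = 0.2421
  (18 − 17.1271)²/17.1271 = 0.0445
  (34 − 22.0994)²/22.0994 = 6.4085
  (6 − 21.5470)²/21.5470 = 11.2178
  (42 − 39.2265)²/39.2265 = 0.1961
χ² = 0.0549 + 7.9117 + 13.8491 + 0.2421 + 0.0445 + 6.4085 + 11.2178 + 0.1961 = 39.92

39.92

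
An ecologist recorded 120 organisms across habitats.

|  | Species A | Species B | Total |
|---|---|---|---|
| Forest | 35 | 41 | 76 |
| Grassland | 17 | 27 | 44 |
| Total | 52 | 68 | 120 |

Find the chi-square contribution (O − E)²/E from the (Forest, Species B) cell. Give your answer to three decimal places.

0.099

Row total (Forest) = 76; column total (Species B) = 68; N = 120.
Expected count E = 76 × 68 / 120 = 43.0667.
Contribution = (O − E)²/E = (41 − 43.0667)² / 43.0667 = 0.099.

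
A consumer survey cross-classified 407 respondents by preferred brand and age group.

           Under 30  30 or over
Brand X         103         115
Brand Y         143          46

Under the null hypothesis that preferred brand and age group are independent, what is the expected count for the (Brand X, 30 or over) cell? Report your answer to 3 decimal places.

86.236

Row total (Brand X) = 218; column total (30 or over) = 161; grand total N = 407.
Expected count = (row total × column total) / N = 218 × 161 / 407 = 86.236.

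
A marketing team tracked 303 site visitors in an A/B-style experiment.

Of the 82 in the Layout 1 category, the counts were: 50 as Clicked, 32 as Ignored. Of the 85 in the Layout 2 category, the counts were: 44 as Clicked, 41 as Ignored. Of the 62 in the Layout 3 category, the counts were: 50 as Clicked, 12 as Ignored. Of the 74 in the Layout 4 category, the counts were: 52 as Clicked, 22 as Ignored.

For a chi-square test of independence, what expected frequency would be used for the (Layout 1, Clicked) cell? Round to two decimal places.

Row total (Layout 1) = 82; column total (Clicked) = 196; grand total N = 303.
Expected count = (row total × column total) / N = 82 × 196 / 303 = 53.04.

53.04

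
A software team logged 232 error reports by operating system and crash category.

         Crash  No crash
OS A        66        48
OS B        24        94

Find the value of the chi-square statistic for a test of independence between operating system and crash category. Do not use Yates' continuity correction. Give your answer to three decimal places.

Row totals: 114, 118. Column totals: 90, 142. Grand total N = 232.
Expected counts (row total × column total / N):
  OS A, Crash: 114×90/232 = 44.2241
  OS A, No crash: 114×142/232 = 69.7759
  OS B, Crash: 118×90/232 = 45.7759
  OS B, No crash: 118×142/232 = 72.2241
Contributions (O − E)²/E:
  (66 − 44.2241)²/44.2241 = 10.7224
  (48 − 69.7759)²/69.7759 = 6.7959
  (24 − 45.7759)²/45.7759 = 10.3589
  (94 − 72.2241)²/72.2241 = 6.5655
χ² = 10.7224 + 6.7959 + 10.3589 + 6.5655 = 34.443

34.443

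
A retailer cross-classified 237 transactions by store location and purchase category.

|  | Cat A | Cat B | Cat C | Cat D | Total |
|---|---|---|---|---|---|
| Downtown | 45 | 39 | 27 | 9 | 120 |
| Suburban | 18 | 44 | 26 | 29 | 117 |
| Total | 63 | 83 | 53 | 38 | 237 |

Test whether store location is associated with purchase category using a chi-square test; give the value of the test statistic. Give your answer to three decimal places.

Grand total N = 237.
Expected counts (row total × column total / N):
  Downtown, Cat A: 120×63/237 = 31.8987
  Downtown, Cat B: 120×83/237 = 42.0253
  Downtown, Cat C: 120×53/237 = 26.8354
  Downtown, Cat D: 120×38/237 = 19.2405
  Suburban, Cat A: 117×63/237 = 31.1013
  Suburban, Cat B: 117×83/237 = 40.9747
  Suburban, Cat C: 117×53/237 = 26.1646
  Suburban, Cat D: 117×38/237 = 18.7595
Contributions (O − E)²/E:
  (45 − 31.8987)²/31.8987 = 5.3809
  (39 − 42.0253)²/42.0253 = 0.2178
  (27 − 26.8354)²/26.8354 = 0.0010
  (9 − 19.2405)²/19.2405 = 5.4504
  (18 − 31.1013)²/31.1013 = 5.5189
  (44 − 40.9747)²/40.9747 = 0.2234
  (26 − 26.1646)²/26.1646 = 0.0010
  (29 − 18.7595)²/18.7595 = 5.5901
χ² = 5.3809 + 0.2178 + 0.0010 + 5.4504 + 5.5189 + 0.2234 + 0.0010 + 5.5901 = 22.383

22.383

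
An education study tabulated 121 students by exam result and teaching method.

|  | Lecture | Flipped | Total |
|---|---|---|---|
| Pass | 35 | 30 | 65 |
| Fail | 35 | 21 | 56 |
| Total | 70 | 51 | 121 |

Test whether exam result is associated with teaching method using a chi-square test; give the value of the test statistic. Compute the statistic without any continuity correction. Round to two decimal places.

0.92

Grand total N = 121.
Expected counts (row total × column total / N):
  Pass, Lecture: 65×70/121 = 37.603
  Pass, Flipped: 65×51/121 = 27.397
  Fail, Lecture: 56×70/121 = 32.397
  Fail, Flipped: 56×51/121 = 23.603
Contributions (O − E)²/E:
  (35 − 37.603)²/37.603 = 0.1802
  (30 − 27.397)²/27.397 = 0.2473
  (35 − 32.397)²/32.397 = 0.2091
  (21 − 23.603)²/23.603 = 0.2871
χ² = 0.1802 + 0.2473 + 0.2091 + 0.2871 = 0.92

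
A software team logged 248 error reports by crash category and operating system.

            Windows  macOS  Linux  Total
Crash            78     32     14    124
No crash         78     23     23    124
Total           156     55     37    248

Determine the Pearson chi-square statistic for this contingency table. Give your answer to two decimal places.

Grand total N = 248.
Expected counts (row total × column total / N):
  Crash, Windows: 124×156/248 = 78.000
  Crash, macOS: 124×55/248 = 27.500
  Crash, Linux: 124×37/248 = 18.500
  No crash, Windows: 124×156/248 = 78.000
  No crash, macOS: 124×55/248 = 27.500
  No crash, Linux: 124×37/248 = 18.500
Contributions (O − E)²/E:
  (78 − 78.000)²/78.000 = 0.0000
  (32 − 27.500)²/27.500 = 0.7364
  (14 − 18.500)²/18.500 = 1.0946
  (78 − 78.000)²/78.000 = 0.0000
  (23 − 27.500)²/27.500 = 0.7364
  (23 − 18.500)²/18.500 = 1.0946
χ² = 0.0000 + 0.7364 + 1.0946 + 0.0000 + 0.7364 + 1.0946 = 3.66

3.66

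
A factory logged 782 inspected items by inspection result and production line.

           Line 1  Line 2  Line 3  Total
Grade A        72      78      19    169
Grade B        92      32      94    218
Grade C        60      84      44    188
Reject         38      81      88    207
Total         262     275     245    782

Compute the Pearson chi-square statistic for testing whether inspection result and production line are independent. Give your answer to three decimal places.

104.469

Grand total N = 782.
Expected counts (row total × column total / N):
  Grade A, Line 1: 169×262/782 = 56.6215
  Grade A, Line 2: 169×275/782 = 59.4309
  Grade A, Line 3: 169×245/782 = 52.9476
  Grade B, Line 1: 218×262/782 = 73.0384
  Grade B, Line 2: 218×275/782 = 76.6624
  Grade B, Line 3: 218×245/782 = 68.2992
  Grade C, Line 1: 188×262/782 = 62.9872
  Grade C, Line 2: 188×275/782 = 66.1125
  Grade C, Line 3: 188×245/782 = 58.9003
  Reject, Line 1: 207×262/782 = 69.3529
  Reject, Line 2: 207×275/782 = 72.7941
  Reject, Line 3: 207×245/782 = 64.8529
Contributions (O − E)²/E:
  (72 − 56.6215)²/56.6215 = 4.1768
  (78 − 59.4309)²/59.4309 = 5.8019
  (19 − 52.9476)²/52.9476 = 21.7657
  (92 − 73.0384)²/73.0384 = 4.9226
  (32 − 76.6624)²/76.6624 = 26.0197
  (94 − 68.2992)²/68.2992 = 9.6711
  (60 − 62.9872)²/62.9872 = 0.1417
  (84 − 66.1125)²/66.1125 = 4.8397
  (44 − 58.9003)²/58.9003 = 3.7694
  (38 − 69.3529)²/69.3529 = 14.1739
  (81 − 72.7941)²/72.7941 = 0.9250
  (88 − 64.8529)²/64.8529 = 8.2616
χ² = 4.1768 + 5.8019 + 21.7657 + 4.9226 + 26.0197 + 9.6711 + 0.1417 + 4.8397 + 3.7694 + 14.1739 + 0.9250 + 8.2616 = 104.469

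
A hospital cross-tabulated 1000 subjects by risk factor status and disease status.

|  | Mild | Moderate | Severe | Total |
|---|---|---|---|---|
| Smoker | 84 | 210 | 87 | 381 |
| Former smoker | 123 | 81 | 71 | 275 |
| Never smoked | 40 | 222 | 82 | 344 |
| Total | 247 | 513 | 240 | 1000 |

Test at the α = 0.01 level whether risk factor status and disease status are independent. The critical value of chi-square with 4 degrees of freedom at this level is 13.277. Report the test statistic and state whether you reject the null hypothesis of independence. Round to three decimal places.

Grand total N = 1000.
Expected counts (row total × column total / N):
  Smoker, Mild: 381×247/1000 = 94.1070
  Smoker, Moderate: 381×513/1000 = 195.4530
  Smoker, Severe: 381×240/1000 = 91.4400
  Former smoker, Mild: 275×247/1000 = 67.9250
  Former smoker, Moderate: 275×513/1000 = 141.0750
  Former smoker, Severe: 275×240/1000 = 66.0000
  Never smoked, Mild: 344×247/1000 = 84.9680
  Never smoked, Moderate: 344×513/1000 = 176.4720
  Never smoked, Severe: 344×240/1000 = 82.5600
Contributions (O − E)²/E:
  (84 − 94.1070)²/94.1070 = 1.0855
  (210 − 195.4530)²/195.4530 = 1.0827
  (87 − 91.4400)²/91.4400 = 0.2156
  (123 − 67.9250)²/67.9250 = 44.6560
  (81 − 141.0750)²/141.0750 = 25.5822
  (71 − 66.0000)²/66.0000 = 0.3788
  (40 − 84.9680)²/84.9680 = 23.7986
  (222 − 176.4720)²/176.4720 = 11.7458
  (82 − 82.5600)²/82.5600 = 0.0038
χ² = 1.0855 + 1.0827 + 0.2156 + 44.6560 + 25.5822 + 0.3788 + 23.7986 + 11.7458 + 0.0038 = 108.549
df = (3−1)(3−1) = 4. Since 108.549 > 13.277, reject the null hypothesis of independence at α = 0.01.

108.549; reject H₀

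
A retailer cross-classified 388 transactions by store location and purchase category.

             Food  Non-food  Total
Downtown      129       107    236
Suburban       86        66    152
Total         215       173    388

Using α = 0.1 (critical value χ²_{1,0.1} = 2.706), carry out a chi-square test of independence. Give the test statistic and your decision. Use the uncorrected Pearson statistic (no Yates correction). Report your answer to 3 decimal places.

0.138; fail to reject H₀

Grand total N = 388.
Expected counts (row total × column total / N):
  Downtown, Food: 236×215/388 = 130.7732
  Downtown, Non-food: 236×173/388 = 105.2268
  Suburban, Food: 152×215/388 = 84.2268
  Suburban, Non-food: 152×173/388 = 67.7732
Contributions (O − E)²/E:
  (129 − 130.7732)²/130.7732 = 0.0240
  (107 − 105.2268)²/105.2268 = 0.0299
  (86 − 84.2268)²/84.2268 = 0.0373
  (66 − 67.7732)²/67.7732 = 0.0464
χ² = 0.0240 + 0.0299 + 0.0373 + 0.0464 = 0.138
df = (2−1)(2−1) = 1. Since 0.138 < 2.706, fail to reject the null hypothesis of independence at α = 0.1.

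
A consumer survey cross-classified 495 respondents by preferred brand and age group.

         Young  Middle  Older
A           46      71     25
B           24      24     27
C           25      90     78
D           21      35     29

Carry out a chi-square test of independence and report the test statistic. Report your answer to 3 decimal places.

Row totals: 142, 75, 193, 85. Column totals: 116, 220, 159. Grand total N = 495.
Expected counts (row total × column total / N):
  A, Young: 142×116/495 = 33.2768
  A, Middle: 142×220/495 = 63.1111
  A, Older: 142×159/495 = 45.6121
  B, Young: 75×116/495 = 17.5758
  B, Middle: 75×220/495 = 33.3333
  B, Older: 75×159/495 = 24.0909
  C, Young: 193×116/495 = 45.2283
  C, Middle: 193×220/495 = 85.7778
  C, Older: 193×159/495 = 61.9939
  D, Young: 85×116/495 = 19.9192
  D, Middle: 85×220/495 = 37.7778
  D, Older: 85×159/495 = 27.3030
Contributions (O − E)²/E:
  (46 − 33.2768)²/33.2768 = 4.8646
  (71 − 63.1111)²/63.1111 = 0.9861
  (25 − 45.6121)²/45.6121 = 9.3146
  (24 − 17.5758)²/17.5758 = 2.3481
  (24 − 33.3333)²/33.3333 = 2.6133
  (27 − 24.0909)²/24.0909 = 0.3513
  (25 − 45.2283)²/45.2283 = 9.0471
  (90 − 85.7778)²/85.7778 = 0.2078
  (78 − 61.9939)²/61.9939 = 4.1326
  (21 − 19.9192)²/19.9192 = 0.0586
  (35 − 37.7778)²/37.7778 = 0.2043
  (29 − 27.3030)²/27.3030 = 0.1055
χ² = 4.8646 + 0.9861 + 9.3146 + 2.3481 + 2.6133 + 0.3513 + 9.0471 + 0.2078 + 4.1326 + 0.0586 + 0.2043 + 0.1055 = 34.234

34.234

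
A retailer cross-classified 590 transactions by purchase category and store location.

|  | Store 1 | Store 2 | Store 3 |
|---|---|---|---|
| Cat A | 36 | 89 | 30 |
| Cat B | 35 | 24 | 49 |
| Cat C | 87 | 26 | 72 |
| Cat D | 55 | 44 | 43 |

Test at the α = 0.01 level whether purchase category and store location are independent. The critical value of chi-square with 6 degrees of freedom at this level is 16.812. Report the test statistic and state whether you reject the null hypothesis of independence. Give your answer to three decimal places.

Row totals: 155, 108, 185, 142. Column totals: 213, 183, 194. Grand total N = 590.
Expected counts (row total × column total / N):
  Cat A, Store 1: 155×213/590 = 55.9576
  Cat A, Store 2: 155×183/590 = 48.0763
  Cat A, Store 3: 155×194/590 = 50.9661
  Cat B, Store 1: 108×213/590 = 38.9898
  Cat B, Store 2: 108×183/590 = 33.4983
  Cat B, Store 3: 108×194/590 = 35.5119
  Cat C, Store 1: 185×213/590 = 66.7881
  Cat C, Store 2: 185×183/590 = 57.3814
  Cat C, Store 3: 185×194/590 = 60.8305
  Cat D, Store 1: 142×213/590 = 51.2644
  Cat D, Store 2: 142×183/590 = 44.0441
  Cat D, Store 3: 142×194/590 = 46.6915
Contributions (O − E)²/E:
  (36 − 55.9576)²/55.9576 = 7.1180
  (89 − 48.0763)²/48.0763 = 34.8352
  (30 − 50.9661)²/50.9661 = 8.6249
  (35 − 38.9898)²/38.9898 = 0.4083
  (24 − 33.4983)²/33.4983 = 2.6932
  (49 − 35.5119)²/35.5119 = 5.1230
  (87 − 66.7881)²/66.7881 = 6.1167
  (26 − 57.3814)²/57.3814 = 17.1622
  (72 − 60.8305)²/60.8305 = 2.0509
  (55 − 51.2644)²/51.2644 = 0.2722
  (44 − 44.0441)²/44.0441 = 0.0000
  (43 − 46.6915)²/46.6915 = 0.2919
χ² = 7.1180 + 34.8352 + 8.6249 + 0.4083 + 2.6932 + 5.1230 + 6.1167 + 17.1622 + 2.0509 + 0.2722 + 0.0000 + 0.2919 = 84.697
df = (4−1)(3−1) = 6. Since 84.697 > 16.812, reject the null hypothesis of independence at α = 0.01.

84.697; reject H₀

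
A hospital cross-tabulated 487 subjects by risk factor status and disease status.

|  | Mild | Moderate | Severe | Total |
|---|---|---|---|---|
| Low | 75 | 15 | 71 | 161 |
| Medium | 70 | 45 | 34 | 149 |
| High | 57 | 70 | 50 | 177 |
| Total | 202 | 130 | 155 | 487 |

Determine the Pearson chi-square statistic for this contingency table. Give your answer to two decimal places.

47.75

Grand total N = 487.
Expected counts (row total × column total / N):
  Low, Mild: 161×202/487 = 66.7803
  Low, Moderate: 161×130/487 = 42.9774
  Low, Severe: 161×155/487 = 51.2423
  Medium, Mild: 149×202/487 = 61.8029
  Medium, Moderate: 149×130/487 = 39.7741
  Medium, Severe: 149×155/487 = 47.4230
  High, Mild: 177×202/487 = 73.4168
  High, Moderate: 177×130/487 = 47.2485
  High, Severe: 177×155/487 = 56.3347
Contributions (O − E)²/E:
  (75 − 66.7803)²/66.7803 = 1.0117
  (15 − 42.9774)²/42.9774 = 18.2127
  (71 − 51.2423)²/51.2423 = 7.6181
  (70 − 61.8029)²/61.8029 = 1.0872
  (45 − 39.7741)²/39.7741 = 0.6866
  (34 − 47.4230)²/47.4230 = 3.7994
  (57 − 73.4168)²/73.4168 = 3.6710
  (70 − 47.2485)²/47.2485 = 10.9555
  (50 − 56.3347)²/56.3347 = 0.7123
χ² = 1.0117 + 18.2127 + 7.6181 + 1.0872 + 0.6866 + 3.7994 + 3.6710 + 10.9555 + 0.7123 = 47.75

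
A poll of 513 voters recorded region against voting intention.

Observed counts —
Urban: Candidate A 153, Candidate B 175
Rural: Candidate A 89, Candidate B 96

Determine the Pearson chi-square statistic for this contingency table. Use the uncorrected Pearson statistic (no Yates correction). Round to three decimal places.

Row totals: 328, 185. Column totals: 242, 271. Grand total N = 513.
Expected counts (row total × column total / N):
  Urban, Candidate A: 328×242/513 = 154.7290
  Urban, Candidate B: 328×271/513 = 173.2710
  Rural, Candidate A: 185×242/513 = 87.2710
  Rural, Candidate B: 185×271/513 = 97.7290
Contributions (O − E)²/E:
  (153 − 154.7290)²/154.7290 = 0.0193
  (175 − 173.2710)²/173.2710 = 0.0173
  (89 − 87.2710)²/87.2710 = 0.0343
  (96 − 97.7290)²/97.7290 = 0.0306
χ² = 0.0193 + 0.0173 + 0.0343 + 0.0306 = 0.101

0.101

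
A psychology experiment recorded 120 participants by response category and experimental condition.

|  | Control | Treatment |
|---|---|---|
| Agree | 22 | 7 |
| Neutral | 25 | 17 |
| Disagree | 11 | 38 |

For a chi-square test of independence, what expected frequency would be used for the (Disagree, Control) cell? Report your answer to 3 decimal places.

23.683

Row total (Disagree) = 49; column total (Control) = 58; grand total N = 120.
Expected count = (row total × column total) / N = 49 × 58 / 120 = 23.683.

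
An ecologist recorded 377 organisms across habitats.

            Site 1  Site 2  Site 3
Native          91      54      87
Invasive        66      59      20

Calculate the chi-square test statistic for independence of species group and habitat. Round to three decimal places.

27.545

Row totals: 232, 145. Column totals: 157, 113, 107. Grand total N = 377.
Expected counts (row total × column total / N):
  Native, Site 1: 232×157/377 = 96.6154
  Native, Site 2: 232×113/377 = 69.5385
  Native, Site 3: 232×107/377 = 65.8462
  Invasive, Site 1: 145×157/377 = 60.3846
  Invasive, Site 2: 145×113/377 = 43.4615
  Invasive, Site 3: 145×107/377 = 41.1538
Contributions (O − E)²/E:
  (91 − 96.6154)²/96.6154 = 0.3264
  (54 − 69.5385)²/69.5385 = 3.4721
  (87 − 65.8462)²/65.8462 = 6.7959
  (66 − 60.3846)²/60.3846 = 0.5222
  (59 − 43.4615)²/43.4615 = 5.5554
  (20 − 41.1538)²/41.1538 = 10.8734
χ² = 0.3264 + 3.4721 + 6.7959 + 0.5222 + 5.5554 + 10.8734 = 27.545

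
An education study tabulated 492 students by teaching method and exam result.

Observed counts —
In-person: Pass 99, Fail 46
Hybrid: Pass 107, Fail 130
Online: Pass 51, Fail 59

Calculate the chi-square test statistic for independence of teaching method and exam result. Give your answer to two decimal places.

Row totals: 145, 237, 110. Column totals: 257, 235. Grand total N = 492.
Expected counts (row total × column total / N):
  In-person, Pass: 145×257/492 = 75.7419
  In-person, Fail: 145×235/492 = 69.2581
  Hybrid, Pass: 237×257/492 = 123.7988
  Hybrid, Fail: 237×235/492 = 113.2012
  Online, Pass: 110×257/492 = 57.4593
  Online, Fail: 110×235/492 = 52.5407
Contributions (O − E)²/E:
  (99 − 75.7419)²/75.7419 = 7.1419
  (46 − 69.2581)²/69.2581 = 7.8105
  (107 − 123.7988)²/123.7988 = 2.2795
  (130 − 113.2012)²/113.2012 = 2.4929
  (51 − 57.4593)²/57.4593 = 0.7261
  (59 − 52.5407)²/52.5407 = 0.7941
χ² = 7.1419 + 7.8105 + 2.2795 + 2.4929 + 0.7261 + 0.7941 = 21.25

21.25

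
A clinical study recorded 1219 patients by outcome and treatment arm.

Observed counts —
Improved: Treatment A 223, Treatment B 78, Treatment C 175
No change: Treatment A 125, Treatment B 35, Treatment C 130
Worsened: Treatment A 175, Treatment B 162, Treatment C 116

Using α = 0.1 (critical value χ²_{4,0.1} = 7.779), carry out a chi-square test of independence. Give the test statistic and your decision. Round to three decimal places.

Row totals: 476, 290, 453. Column totals: 523, 275, 421. Grand total N = 1219.
Expected counts (row total × column total / N):
  Improved, Treatment A: 476×523/1219 = 204.2231
  Improved, Treatment B: 476×275/1219 = 107.3831
  Improved, Treatment C: 476×421/1219 = 164.3938
  No change, Treatment A: 290×523/1219 = 124.4217
  No change, Treatment B: 290×275/1219 = 65.4225
  No change, Treatment C: 290×421/1219 = 100.1559
  Worsened, Treatment A: 453×523/1219 = 194.3552
  Worsened, Treatment B: 453×275/1219 = 102.1944
  Worsened, Treatment C: 453×421/1219 = 156.4504
Contributions (O − E)²/E:
  (223 − 204.2231)²/204.2231 = 1.7264
  (78 − 107.3831)²/107.3831 = 8.0401
  (175 − 164.3938)²/164.3938 = 0.6843
  (125 − 124.4217)²/124.4217 = 0.0027
  (35 − 65.4225)²/65.4225 = 14.1469
  (130 − 100.1559)²/100.1559 = 8.8928
  (175 − 194.3552)²/194.3552 = 1.9275
  (162 − 102.1944)²/102.1944 = 34.9991
  (116 − 156.4504)²/156.4504 = 10.4585
χ² = 1.7264 + 8.0401 + 0.6843 + 0.0027 + 14.1469 + 8.8928 + 1.9275 + 34.9991 + 10.4585 = 80.878
df = (3−1)(3−1) = 4. Since 80.878 > 7.779, reject the null hypothesis of independence at α = 0.1.

80.878; reject H₀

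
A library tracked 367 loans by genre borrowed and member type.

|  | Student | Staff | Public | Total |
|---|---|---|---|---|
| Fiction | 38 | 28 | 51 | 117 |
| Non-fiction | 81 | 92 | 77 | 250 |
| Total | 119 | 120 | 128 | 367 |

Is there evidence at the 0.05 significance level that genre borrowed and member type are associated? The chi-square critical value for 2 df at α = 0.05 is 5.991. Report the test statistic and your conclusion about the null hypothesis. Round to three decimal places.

7.775; reject H₀

Grand total N = 367.
Expected counts (row total × column total / N):
  Fiction, Student: 117×119/367 = 37.9373
  Fiction, Staff: 117×120/367 = 38.2561
  Fiction, Public: 117×128/367 = 40.8065
  Non-fiction, Student: 250×119/367 = 81.0627
  Non-fiction, Staff: 250×120/367 = 81.7439
  Non-fiction, Public: 250×128/367 = 87.1935
Contributions (O − E)²/E:
  (38 − 37.9373)²/37.9373 = 0.0001
  (28 − 38.2561)²/38.2561 = 2.7496
  (51 − 40.8065)²/40.8065 = 2.5463
  (81 − 81.0627)²/81.0627 = 0.0000
  (92 − 81.7439)²/81.7439 = 1.2868
  (77 − 87.1935)²/87.1935 = 1.1917
χ² = 0.0001 + 2.7496 + 2.5463 + 0.0000 + 1.2868 + 1.1917 = 7.775
df = (2−1)(3−1) = 2. Since 7.775 > 5.991, reject the null hypothesis of independence at α = 0.05.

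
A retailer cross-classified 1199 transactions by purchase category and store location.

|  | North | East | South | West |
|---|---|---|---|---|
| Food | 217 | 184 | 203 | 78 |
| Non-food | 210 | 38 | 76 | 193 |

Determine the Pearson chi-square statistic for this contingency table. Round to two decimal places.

183.51

Row totals: 682, 517. Column totals: 427, 222, 279, 271. Grand total N = 1199.
Expected counts (row total × column total / N):
  Food, North: 682×427/1199 = 242.8807
  Food, East: 682×222/1199 = 126.2752
  Food, South: 682×279/1199 = 158.6972
  Food, West: 682×271/1199 = 154.1468
  Non-food, North: 517×427/1199 = 184.1193
  Non-food, East: 517×222/1199 = 95.7248
  Non-food, South: 517×279/1199 = 120.3028
  Non-food, West: 517×271/1199 = 116.8532
Contributions (O − E)²/E:
  (217 − 242.8807)²/242.8807 = 2.7578
  (184 − 126.2752)²/126.2752 = 26.3880
  (203 − 158.6972)²/158.6972 = 12.3678
  (78 − 154.1468)²/154.1468 = 37.6157
  (210 − 184.1193)²/184.1193 = 3.6379
  (38 − 95.7248)²/95.7248 = 34.8097
  (76 − 120.3028)²/120.3028 = 16.3150
  (193 − 116.8532)²/116.8532 = 49.6207
χ² = 2.7578 + 26.3880 + 12.3678 + 37.6157 + 3.6379 + 34.8097 + 16.3150 + 49.6207 = 183.51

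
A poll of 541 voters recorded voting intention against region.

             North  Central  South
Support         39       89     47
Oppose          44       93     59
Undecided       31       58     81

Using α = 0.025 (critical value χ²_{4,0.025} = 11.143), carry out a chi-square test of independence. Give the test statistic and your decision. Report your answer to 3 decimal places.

19.609; reject H₀

Row totals: 175, 196, 170. Column totals: 114, 240, 187. Grand total N = 541.
Expected counts (row total × column total / N):
  Support, North: 175×114/541 = 36.8762
  Support, Central: 175×240/541 = 77.6340
  Support, South: 175×187/541 = 60.4898
  Oppose, North: 196×114/541 = 41.3013
  Oppose, Central: 196×240/541 = 86.9501
  Oppose, South: 196×187/541 = 67.7486
  Undecided, North: 170×114/541 = 35.8226
  Undecided, Central: 170×240/541 = 75.4159
  Undecided, South: 170×187/541 = 58.7616
Contributions (O − E)²/E:
  (39 − 36.8762)²/36.8762 = 0.1223
  (89 − 77.6340)²/77.6340 = 1.6640
  (47 − 60.4898)²/60.4898 = 3.0084
  (44 − 41.3013)²/41.3013 = 0.1763
  (93 − 86.9501)²/86.9501 = 0.4209
  (59 − 67.7486)²/67.7486 = 1.1297
  (31 − 35.8226)²/35.8226 = 0.6492
  (58 − 75.4159)²/75.4159 = 4.0219
  (81 − 58.7616)²/58.7616 = 8.4161
χ² = 0.1223 + 1.6640 + 3.0084 + 0.1763 + 0.4209 + 1.1297 + 0.6492 + 4.0219 + 8.4161 = 19.609
df = (3−1)(3−1) = 4. Since 19.609 > 11.143, reject the null hypothesis of independence at α = 0.025.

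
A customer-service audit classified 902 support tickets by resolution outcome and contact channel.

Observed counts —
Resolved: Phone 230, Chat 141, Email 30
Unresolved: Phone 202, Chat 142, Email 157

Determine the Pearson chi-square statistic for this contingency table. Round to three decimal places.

77.941

Row totals: 401, 501. Column totals: 432, 283, 187. Grand total N = 902.
Expected counts (row total × column total / N):
  Resolved, Phone: 401×432/902 = 192.0532
  Resolved, Chat: 401×283/902 = 125.8126
  Resolved, Email: 401×187/902 = 83.1341
  Unresolved, Phone: 501×432/902 = 239.9468
  Unresolved, Chat: 501×283/902 = 157.1874
  Unresolved, Email: 501×187/902 = 103.8659
Contributions (O − E)²/E:
  (230 − 192.0532)²/192.0532 = 7.4977
  (141 − 125.8126)²/125.8126 = 1.8333
  (30 − 83.1341)²/83.1341 = 33.9600
  (202 − 239.9468)²/239.9468 = 6.0012
  (142 − 157.1874)²/157.1874 = 1.4674
  (157 − 103.8659)²/103.8659 = 27.1815
χ² = 7.4977 + 1.8333 + 33.9600 + 6.0012 + 1.4674 + 27.1815 = 77.941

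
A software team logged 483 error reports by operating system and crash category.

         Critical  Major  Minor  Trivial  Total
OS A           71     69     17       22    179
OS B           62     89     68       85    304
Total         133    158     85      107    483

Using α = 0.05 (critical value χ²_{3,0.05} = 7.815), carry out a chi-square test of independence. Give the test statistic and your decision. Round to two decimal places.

Grand total N = 483.
Expected counts (row total × column total / N):
  OS A, Critical: 179×133/483 = 49.290
  OS A, Major: 179×158/483 = 58.555
  OS A, Minor: 179×85/483 = 31.501
  OS A, Trivial: 179×107/483 = 39.654
  OS B, Critical: 304×133/483 = 83.710
  OS B, Major: 304×158/483 = 99.445
  OS B, Minor: 304×85/483 = 53.499
  OS B, Trivial: 304×107/483 = 67.346
Contributions (O − E)²/E:
  (71 − 49.290)²/49.290 = 9.5623
  (69 − 58.555)²/58.555 = 1.8632
  (17 − 31.501)²/31.501 = 6.6753
  (22 − 39.654)²/39.654 = 7.8596
  (62 − 83.710)²/83.710 = 5.6304
  (89 − 99.445)²/99.445 = 1.0971
  (68 − 53.499)²/53.499 = 3.9305
  (85 − 67.346)²/67.346 = 4.6278
χ² = 9.5623 + 1.8632 + 6.6753 + 7.8596 + 5.6304 + 1.0971 + 3.9305 + 4.6278 = 41.25
df = (2−1)(4−1) = 3. Since 41.25 > 7.815, reject the null hypothesis of independence at α = 0.05.

41.25; reject H₀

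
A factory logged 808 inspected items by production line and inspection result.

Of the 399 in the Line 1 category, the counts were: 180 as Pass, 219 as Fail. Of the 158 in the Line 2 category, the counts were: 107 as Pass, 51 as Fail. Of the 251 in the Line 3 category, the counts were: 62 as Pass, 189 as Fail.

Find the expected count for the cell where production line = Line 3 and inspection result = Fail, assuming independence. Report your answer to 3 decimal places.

142.585

Row total (Line 3) = 251; column total (Fail) = 459; grand total N = 808.
Expected count = (row total × column total) / N = 251 × 459 / 808 = 142.585.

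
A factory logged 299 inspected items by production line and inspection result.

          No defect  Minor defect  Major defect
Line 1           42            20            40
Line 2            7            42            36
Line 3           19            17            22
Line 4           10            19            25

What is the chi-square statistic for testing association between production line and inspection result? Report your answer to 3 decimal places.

Row totals: 102, 85, 58, 54. Column totals: 78, 98, 123. Grand total N = 299.
Expected counts (row total × column total / N):
  Line 1, No defect: 102×78/299 = 26.6087
  Line 1, Minor defect: 102×98/299 = 33.4314
  Line 1, Major defect: 102×123/299 = 41.9599
  Line 2, No defect: 85×78/299 = 22.1739
  Line 2, Minor defect: 85×98/299 = 27.8595
  Line 2, Major defect: 85×123/299 = 34.9666
  Line 3, No defect: 58×78/299 = 15.1304
  Line 3, Minor defect: 58×98/299 = 19.0100
  Line 3, Major defect: 58×123/299 = 23.8595
  Line 4, No defect: 54×78/299 = 14.0870
  Line 4, Minor defect: 54×98/299 = 17.6990
  Line 4, Major defect: 54×123/299 = 22.2140
Contributions (O − E)²/E:
  (42 − 26.6087)²/26.6087 = 8.9028
  (20 − 33.4314)²/33.4314 = 5.3962
  (40 − 41.9599)²/41.9599 = 0.0915
  (7 − 22.1739)²/22.1739 = 10.3837
  (42 − 27.8595)²/27.8595 = 7.1772
  (36 − 34.9666)²/34.9666 = 0.0305
  (19 − 15.1304)²/15.1304 = 0.9897
  (17 − 19.0100)²/19.0100 = 0.2125
  (22 − 23.8595)²/23.8595 = 0.1449
  (10 − 14.0870)²/14.0870 = 1.1857
  (19 − 17.6990)²/17.6990 = 0.0956
  (25 − 22.2140)²/22.2140 = 0.3494
χ² = 8.9028 + 5.3962 + 0.0915 + 10.3837 + 7.1772 + 0.0305 + 0.9897 + 0.2125 + 0.1449 + 1.1857 + 0.0956 + 0.3494 = 34.960

34.960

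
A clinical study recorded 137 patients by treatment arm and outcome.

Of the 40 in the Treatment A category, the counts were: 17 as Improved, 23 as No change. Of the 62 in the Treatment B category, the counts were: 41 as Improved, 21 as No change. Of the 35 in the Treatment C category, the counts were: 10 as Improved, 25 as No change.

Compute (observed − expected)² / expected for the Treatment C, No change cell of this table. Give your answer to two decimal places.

3.08

Row total (Treatment C) = 35; column total (No change) = 69; N = 137.
Expected count E = 35 × 69 / 137 = 17.628.
Contribution = (O − E)²/E = (25 − 17.628)² / 17.628 = 3.08.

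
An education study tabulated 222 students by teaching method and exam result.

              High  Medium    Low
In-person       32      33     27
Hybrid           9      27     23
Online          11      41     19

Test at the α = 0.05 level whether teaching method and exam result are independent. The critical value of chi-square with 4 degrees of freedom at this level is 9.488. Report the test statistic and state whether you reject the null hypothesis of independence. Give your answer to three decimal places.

Row totals: 92, 59, 71. Column totals: 52, 101, 69. Grand total N = 222.
Expected counts (row total × column total / N):
  In-person, High: 92×52/222 = 21.5495
  In-person, Medium: 92×101/222 = 41.8559
  In-person, Low: 92×69/222 = 28.5946
  Hybrid, High: 59×52/222 = 13.8198
  Hybrid, Medium: 59×101/222 = 26.8423
  Hybrid, Low: 59×69/222 = 18.3378
  Online, High: 71×52/222 = 16.6306
  Online, Medium: 71×101/222 = 32.3018
  Online, Low: 71×69/222 = 22.0676
Contributions (O − E)²/E:
  (32 − 21.5495)²/21.5495 = 5.0680
  (33 − 41.8559)²/41.8559 = 1.8737
  (27 − 28.5946)²/28.5946 = 0.0889
  (9 − 13.8198)²/13.8198 = 1.6810
  (27 − 26.8423)²/26.8423 = 0.0009
  (23 − 18.3378)²/18.3378 = 1.1853
  (11 − 16.6306)²/16.6306 = 1.9063
  (41 − 32.3018)²/32.3018 = 2.3422
  (19 − 22.0676)²/22.0676 = 0.4264
χ² = 5.0680 + 1.8737 + 0.0889 + 1.6810 + 0.0009 + 1.1853 + 1.9063 + 2.3422 + 0.4264 = 14.573
df = (3−1)(3−1) = 4. Since 14.573 > 9.488, reject the null hypothesis of independence at α = 0.05.

14.573; reject H₀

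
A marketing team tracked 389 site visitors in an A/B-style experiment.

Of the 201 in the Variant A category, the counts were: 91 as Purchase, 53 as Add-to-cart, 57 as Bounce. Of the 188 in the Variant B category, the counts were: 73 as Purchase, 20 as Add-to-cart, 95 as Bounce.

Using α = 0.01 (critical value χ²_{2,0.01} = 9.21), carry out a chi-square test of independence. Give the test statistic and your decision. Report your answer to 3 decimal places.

25.988; reject H₀

Row totals: 201, 188. Column totals: 164, 73, 152. Grand total N = 389.
Expected counts (row total × column total / N):
  Variant A, Purchase: 201×164/389 = 84.7404
  Variant A, Add-to-cart: 201×73/389 = 37.7198
  Variant A, Bounce: 201×152/389 = 78.5398
  Variant B, Purchase: 188×164/389 = 79.2596
  Variant B, Add-to-cart: 188×73/389 = 35.2802
  Variant B, Bounce: 188×152/389 = 73.4602
Contributions (O − E)²/E:
  (91 − 84.7404)²/84.7404 = 0.4624
  (53 − 37.7198)²/37.7198 = 6.1900
  (57 − 78.5398)²/78.5398 = 5.9074
  (73 − 79.2596)²/79.2596 = 0.4944
  (20 − 35.2802)²/35.2802 = 6.6180
  (95 − 73.4602)²/73.4602 = 6.3158
χ² = 0.4624 + 6.1900 + 5.9074 + 0.4944 + 6.6180 + 6.3158 = 25.988
df = (2−1)(3−1) = 2. Since 25.988 > 9.21, reject the null hypothesis of independence at α = 0.01.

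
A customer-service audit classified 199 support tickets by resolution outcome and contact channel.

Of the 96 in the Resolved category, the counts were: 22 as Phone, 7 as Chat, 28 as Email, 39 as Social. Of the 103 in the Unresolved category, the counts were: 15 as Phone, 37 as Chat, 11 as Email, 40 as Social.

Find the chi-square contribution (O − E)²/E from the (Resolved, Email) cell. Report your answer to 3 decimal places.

Row total (Resolved) = 96; column total (Email) = 39; N = 199.
Expected count E = 96 × 39 / 199 = 18.81407.
Contribution = (O − E)²/E = (28 − 18.81407)² / 18.81407 = 4.485.

4.485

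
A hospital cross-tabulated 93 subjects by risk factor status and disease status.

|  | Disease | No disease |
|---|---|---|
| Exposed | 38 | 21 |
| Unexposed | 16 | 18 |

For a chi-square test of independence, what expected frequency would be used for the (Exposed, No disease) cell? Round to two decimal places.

Row total (Exposed) = 59; column total (No disease) = 39; grand total N = 93.
Expected count = (row total × column total) / N = 59 × 39 / 93 = 24.74.

24.74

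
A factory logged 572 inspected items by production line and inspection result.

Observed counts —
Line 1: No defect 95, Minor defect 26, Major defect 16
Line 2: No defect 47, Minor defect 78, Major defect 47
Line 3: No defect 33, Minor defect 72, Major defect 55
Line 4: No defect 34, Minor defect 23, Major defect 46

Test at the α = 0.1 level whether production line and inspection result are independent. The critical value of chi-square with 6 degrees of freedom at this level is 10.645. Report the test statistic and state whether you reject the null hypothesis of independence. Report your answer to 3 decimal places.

105.438; reject H₀

Row totals: 137, 172, 160, 103. Column totals: 209, 199, 164. Grand total N = 572.
Expected counts (row total × column total / N):
  Line 1, No defect: 137×209/572 = 50.05769
  Line 1, Minor defect: 137×199/572 = 47.66259
  Line 1, Major defect: 137×164/572 = 39.27972
  Line 2, No defect: 172×209/572 = 62.84615
  Line 2, Minor defect: 172×199/572 = 59.83916
  Line 2, Major defect: 172×164/572 = 49.31469
  Line 3, No defect: 160×209/572 = 58.46154
  Line 3, Minor defect: 160×199/572 = 55.66434
  Line 3, Major defect: 160×164/572 = 45.87413
  Line 4, No defect: 103×209/572 = 37.63462
  Line 4, Minor defect: 103×199/572 = 35.83392
  Line 4, Major defect: 103×164/572 = 29.53147
Contributions (O − E)²/E:
  (95 − 50.05769)²/50.05769 = 40.3497
  (26 − 47.66259)²/47.66259 = 9.8456
  (16 − 39.27972)²/39.27972 = 13.7971
  (47 − 62.84615)²/62.84615 = 3.9955
  (78 − 59.83916)²/59.83916 = 5.5117
  (47 − 49.31469)²/49.31469 = 0.1086
  (33 − 58.46154)²/58.46154 = 11.0892
  (72 − 55.66434)²/55.66434 = 4.7940
  (55 − 45.87413)²/45.87413 = 1.8154
  (34 − 37.63462)²/37.63462 = 0.3510
  (23 − 35.83392)²/35.83392 = 4.5965
  (46 − 29.53147)²/29.53147 = 9.1838
χ² = 40.3497 + 9.8456 + 13.7971 + 3.9955 + 5.5117 + 0.1086 + 11.0892 + 4.7940 + 1.8154 + 0.3510 + 4.5965 + 9.1838 = 105.438
df = (4−1)(3−1) = 6. Since 105.438 > 10.645, reject the null hypothesis of independence at α = 0.1.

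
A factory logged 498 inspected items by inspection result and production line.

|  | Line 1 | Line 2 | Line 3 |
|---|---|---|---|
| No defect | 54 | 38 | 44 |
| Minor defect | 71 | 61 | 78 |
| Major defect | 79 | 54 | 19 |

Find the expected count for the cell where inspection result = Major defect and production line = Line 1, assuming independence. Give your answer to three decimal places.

62.265

Row total (Major defect) = 152; column total (Line 1) = 204; grand total N = 498.
Expected count = (row total × column total) / N = 152 × 204 / 498 = 62.265.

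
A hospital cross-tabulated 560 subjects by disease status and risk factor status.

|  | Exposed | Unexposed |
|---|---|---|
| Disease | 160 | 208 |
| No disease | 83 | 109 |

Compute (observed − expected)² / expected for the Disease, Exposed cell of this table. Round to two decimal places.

0.00

Row total (Disease) = 368; column total (Exposed) = 243; N = 560.
Expected count E = 368 × 243 / 560 = 159.686.
Contribution = (O − E)²/E = (160 − 159.686)² / 159.686 = 0.00.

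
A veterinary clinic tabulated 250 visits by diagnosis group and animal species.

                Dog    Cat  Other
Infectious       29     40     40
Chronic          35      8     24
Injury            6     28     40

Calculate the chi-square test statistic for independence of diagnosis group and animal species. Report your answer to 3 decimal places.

Row totals: 109, 67, 74. Column totals: 70, 76, 104. Grand total N = 250.
Expected counts (row total × column total / N):
  Infectious, Dog: 109×70/250 = 30.5200
  Infectious, Cat: 109×76/250 = 33.1360
  Infectious, Other: 109×104/250 = 45.3440
  Chronic, Dog: 67×70/250 = 18.7600
  Chronic, Cat: 67×76/250 = 20.3680
  Chronic, Other: 67×104/250 = 27.8720
  Injury, Dog: 74×70/250 = 20.7200
  Injury, Cat: 74×76/250 = 22.4960
  Injury, Other: 74×104/250 = 30.7840
Contributions (O − E)²/E:
  (29 − 30.5200)²/30.5200 = 0.0757
  (40 − 33.1360)²/33.1360 = 1.4219
  (40 − 45.3440)²/45.3440 = 0.6298
  (35 − 18.7600)²/18.7600 = 14.0585
  (8 − 20.3680)²/20.3680 = 7.5102
  (24 − 27.8720)²/27.8720 = 0.5379
  (6 − 20.7200)²/20.7200 = 10.4575
  (28 − 22.4960)²/22.4960 = 1.3466
  (40 − 30.7840)²/30.7840 = 2.7591
χ² = 0.0757 + 1.4219 + 0.6298 + 14.0585 + 7.5102 + 0.5379 + 10.4575 + 1.3466 + 2.7591 = 38.797

38.797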